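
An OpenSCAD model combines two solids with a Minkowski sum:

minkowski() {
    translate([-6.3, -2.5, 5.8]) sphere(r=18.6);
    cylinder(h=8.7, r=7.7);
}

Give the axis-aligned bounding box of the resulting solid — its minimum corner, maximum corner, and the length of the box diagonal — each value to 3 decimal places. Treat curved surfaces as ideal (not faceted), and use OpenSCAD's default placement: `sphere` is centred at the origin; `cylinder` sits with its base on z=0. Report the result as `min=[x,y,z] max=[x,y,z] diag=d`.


A = translate([-6.3, -2.5, 5.8]) sphere(r=18.6) → bbox [-24.9,-21.1,-12.8] .. [12.3,16.1,24.4]
B = cylinder(h=8.7, r=7.7) → bbox [-7.7,-7.7,0] .. [7.7,7.7,8.7]
lo = A.lo+B.lo = [-24.9-7.7, -21.1-7.7, -12.8+0] = [-32.600,-28.800,-12.800]
hi = A.hi+B.hi = [12.3+7.7, 16.1+7.7, 24.4+8.7] = [20.000,23.800,33.100]
diag = √(52.6²+52.6²+45.9²) = √7640.33 = 87.409

min=[-32.600,-28.800,-12.800] max=[20.000,23.800,33.100] diag=87.409


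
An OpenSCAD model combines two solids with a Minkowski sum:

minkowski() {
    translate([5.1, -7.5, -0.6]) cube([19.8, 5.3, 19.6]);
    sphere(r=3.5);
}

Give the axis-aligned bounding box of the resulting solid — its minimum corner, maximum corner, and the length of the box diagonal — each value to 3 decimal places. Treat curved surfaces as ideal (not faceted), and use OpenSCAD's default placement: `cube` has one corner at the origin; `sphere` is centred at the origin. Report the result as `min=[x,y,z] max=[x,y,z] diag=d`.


min=[1.600,-11.000,-4.100] max=[28.400,1.300,22.500] diag=39.713

A = translate([5.1, -7.5, -0.6]) cube([19.8, 5.3, 19.6]) → bbox [5.1,-7.5,-0.6] .. [24.9,-2.2,19]
B = sphere(r=3.5) → bbox [-3.5,-3.5,-3.5] .. [3.5,3.5,3.5]
lo = A.lo+B.lo = [5.1-3.5, -7.5-3.5, -0.6-3.5] = [1.600,-11.000,-4.100]
hi = A.hi+B.hi = [24.9+3.5, -2.2+3.5, 19+3.5] = [28.400,1.300,22.500]
diag = √(26.8²+12.3²+26.6²) = √1577.09 = 39.713


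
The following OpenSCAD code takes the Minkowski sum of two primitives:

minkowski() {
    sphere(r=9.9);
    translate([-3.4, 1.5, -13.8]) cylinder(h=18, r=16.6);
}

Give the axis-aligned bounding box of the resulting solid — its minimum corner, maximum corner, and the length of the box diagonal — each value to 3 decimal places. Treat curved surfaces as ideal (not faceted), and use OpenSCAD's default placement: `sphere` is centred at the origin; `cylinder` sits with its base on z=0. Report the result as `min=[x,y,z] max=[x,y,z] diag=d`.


A = translate([-3.4, 1.5, -13.8]) cylinder(h=18, r=16.6) → bbox [-20,-15.1,-13.8] .. [13.2,18.1,4.2]
B = sphere(r=9.9) → bbox [-9.9,-9.9,-9.9] .. [9.9,9.9,9.9]
lo = A.lo+B.lo = [-20-9.9, -15.1-9.9, -13.8-9.9] = [-29.900,-25.000,-23.700]
hi = A.hi+B.hi = [13.2+9.9, 18.1+9.9, 4.2+9.9] = [23.100,28.000,14.100]
diag = √(53²+53²+37.8²) = √7046.84 = 83.945

min=[-29.900,-25.000,-23.700] max=[23.100,28.000,14.100] diag=83.945


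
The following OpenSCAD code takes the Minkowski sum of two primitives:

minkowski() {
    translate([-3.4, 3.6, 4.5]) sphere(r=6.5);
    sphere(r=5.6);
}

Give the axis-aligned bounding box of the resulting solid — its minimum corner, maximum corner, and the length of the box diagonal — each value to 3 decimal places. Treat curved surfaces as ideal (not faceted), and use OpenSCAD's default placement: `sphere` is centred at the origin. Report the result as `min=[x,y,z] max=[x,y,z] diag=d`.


A = translate([-3.4, 3.6, 4.5]) sphere(r=6.5) → bbox [-9.9,-2.9,-2] .. [3.1,10.1,11]
B = sphere(r=5.6) → bbox [-5.6,-5.6,-5.6] .. [5.6,5.6,5.6]
lo = A.lo+B.lo = [-9.9-5.6, -2.9-5.6, -2-5.6] = [-15.500,-8.500,-7.600]
hi = A.hi+B.hi = [3.1+5.6, 10.1+5.6, 11+5.6] = [8.700,15.700,16.600]
diag = √(24.2²+24.2²+24.2²) = √1756.92 = 41.916

min=[-15.500,-8.500,-7.600] max=[8.700,15.700,16.600] diag=41.916


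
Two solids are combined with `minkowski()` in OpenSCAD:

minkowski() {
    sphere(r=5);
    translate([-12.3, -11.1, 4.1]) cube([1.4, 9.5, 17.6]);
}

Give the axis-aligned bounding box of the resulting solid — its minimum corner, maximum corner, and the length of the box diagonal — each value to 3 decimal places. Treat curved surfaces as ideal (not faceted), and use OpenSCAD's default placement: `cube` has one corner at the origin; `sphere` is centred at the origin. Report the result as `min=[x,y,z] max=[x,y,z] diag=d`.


min=[-17.300,-16.100,-0.900] max=[-5.900,3.400,26.700] diag=35.665

A = translate([-12.3, -11.1, 4.1]) cube([1.4, 9.5, 17.6]) → bbox [-12.3,-11.1,4.1] .. [-10.9,-1.6,21.7]
B = sphere(r=5) → bbox [-5,-5,-5] .. [5,5,5]
lo = A.lo+B.lo = [-12.3-5, -11.1-5, 4.1-5] = [-17.300,-16.100,-0.900]
hi = A.hi+B.hi = [-10.9+5, -1.6+5, 21.7+5] = [-5.900,3.400,26.700]
diag = √(11.4²+19.5²+27.6²) = √1271.97 = 35.665


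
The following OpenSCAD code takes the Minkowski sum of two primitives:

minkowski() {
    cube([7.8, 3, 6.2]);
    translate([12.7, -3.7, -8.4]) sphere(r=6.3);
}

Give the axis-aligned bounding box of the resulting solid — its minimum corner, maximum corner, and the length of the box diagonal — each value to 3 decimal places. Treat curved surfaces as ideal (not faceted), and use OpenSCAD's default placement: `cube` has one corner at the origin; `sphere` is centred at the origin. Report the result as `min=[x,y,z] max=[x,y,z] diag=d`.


min=[6.400,-10.000,-14.700] max=[26.800,5.600,4.100] diag=31.827

A = translate([12.7, -3.7, -8.4]) sphere(r=6.3) → bbox [6.4,-10,-14.7] .. [19,2.6,-2.1]
B = cube([7.8, 3, 6.2]) → bbox [0,0,0] .. [7.8,3,6.2]
lo = A.lo+B.lo = [6.4+0, -10+0, -14.7+0] = [6.400,-10.000,-14.700]
hi = A.hi+B.hi = [19+7.8, 2.6+3, -2.1+6.2] = [26.800,5.600,4.100]
diag = √(20.4²+15.6²+18.8²) = √1012.96 = 31.827


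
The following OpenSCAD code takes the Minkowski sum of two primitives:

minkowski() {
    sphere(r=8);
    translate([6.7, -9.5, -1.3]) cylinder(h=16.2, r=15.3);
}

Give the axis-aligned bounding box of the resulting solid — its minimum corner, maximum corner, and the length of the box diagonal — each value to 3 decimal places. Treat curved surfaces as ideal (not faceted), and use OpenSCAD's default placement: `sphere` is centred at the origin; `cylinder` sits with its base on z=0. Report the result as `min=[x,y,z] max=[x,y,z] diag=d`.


min=[-16.600,-32.800,-9.300] max=[30.000,13.800,22.900] diag=73.348

A = translate([6.7, -9.5, -1.3]) cylinder(h=16.2, r=15.3) → bbox [-8.6,-24.8,-1.3] .. [22,5.8,14.9]
B = sphere(r=8) → bbox [-8,-8,-8] .. [8,8,8]
lo = A.lo+B.lo = [-8.6-8, -24.8-8, -1.3-8] = [-16.600,-32.800,-9.300]
hi = A.hi+B.hi = [22+8, 5.8+8, 14.9+8] = [30.000,13.800,22.900]
diag = √(46.6²+46.6²+32.2²) = √5379.96 = 73.348


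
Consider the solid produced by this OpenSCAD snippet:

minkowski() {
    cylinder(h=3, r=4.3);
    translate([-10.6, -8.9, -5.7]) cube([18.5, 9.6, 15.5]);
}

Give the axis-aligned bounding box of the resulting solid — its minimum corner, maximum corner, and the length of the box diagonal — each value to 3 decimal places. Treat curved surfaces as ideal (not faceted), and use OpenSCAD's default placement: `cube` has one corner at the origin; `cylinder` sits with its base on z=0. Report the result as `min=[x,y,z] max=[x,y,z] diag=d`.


A = translate([-10.6, -8.9, -5.7]) cube([18.5, 9.6, 15.5]) → bbox [-10.6,-8.9,-5.7] .. [7.9,0.7,9.8]
B = cylinder(h=3, r=4.3) → bbox [-4.3,-4.3,0] .. [4.3,4.3,3]
lo = A.lo+B.lo = [-10.6-4.3, -8.9-4.3, -5.7+0] = [-14.900,-13.200,-5.700]
hi = A.hi+B.hi = [7.9+4.3, 0.7+4.3, 9.8+3] = [12.200,5.000,12.800]
diag = √(27.1²+18.2²+18.5²) = √1407.9 = 37.522

min=[-14.900,-13.200,-5.700] max=[12.200,5.000,12.800] diag=37.522


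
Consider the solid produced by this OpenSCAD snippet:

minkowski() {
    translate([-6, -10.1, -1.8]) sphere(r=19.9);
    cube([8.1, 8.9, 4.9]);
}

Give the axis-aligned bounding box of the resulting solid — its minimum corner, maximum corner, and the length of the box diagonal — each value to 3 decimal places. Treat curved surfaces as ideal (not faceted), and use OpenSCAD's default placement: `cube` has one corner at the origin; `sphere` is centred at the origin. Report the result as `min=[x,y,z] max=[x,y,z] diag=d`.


A = translate([-6, -10.1, -1.8]) sphere(r=19.9) → bbox [-25.9,-30,-21.7] .. [13.9,9.8,18.1]
B = cube([8.1, 8.9, 4.9]) → bbox [0,0,0] .. [8.1,8.9,4.9]
lo = A.lo+B.lo = [-25.9+0, -30+0, -21.7+0] = [-25.900,-30.000,-21.700]
hi = A.hi+B.hi = [13.9+8.1, 9.8+8.9, 18.1+4.9] = [22.000,18.700,23.000]
diag = √(47.9²+48.7²+44.7²) = √6664.19 = 81.634

min=[-25.900,-30.000,-21.700] max=[22.000,18.700,23.000] diag=81.634


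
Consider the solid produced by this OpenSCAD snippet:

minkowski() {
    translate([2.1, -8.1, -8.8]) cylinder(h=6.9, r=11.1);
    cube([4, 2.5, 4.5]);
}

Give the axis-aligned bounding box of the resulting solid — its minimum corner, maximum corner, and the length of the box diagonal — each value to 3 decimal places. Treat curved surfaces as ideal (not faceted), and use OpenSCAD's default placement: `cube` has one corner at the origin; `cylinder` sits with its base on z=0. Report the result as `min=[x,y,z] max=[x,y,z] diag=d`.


min=[-9.000,-19.200,-8.800] max=[17.200,5.500,2.600] diag=37.769

A = translate([2.1, -8.1, -8.8]) cylinder(h=6.9, r=11.1) → bbox [-9,-19.2,-8.8] .. [13.2,3,-1.9]
B = cube([4, 2.5, 4.5]) → bbox [0,0,0] .. [4,2.5,4.5]
lo = A.lo+B.lo = [-9+0, -19.2+0, -8.8+0] = [-9.000,-19.200,-8.800]
hi = A.hi+B.hi = [13.2+4, 3+2.5, -1.9+4.5] = [17.200,5.500,2.600]
diag = √(26.2²+24.7²+11.4²) = √1426.49 = 37.769


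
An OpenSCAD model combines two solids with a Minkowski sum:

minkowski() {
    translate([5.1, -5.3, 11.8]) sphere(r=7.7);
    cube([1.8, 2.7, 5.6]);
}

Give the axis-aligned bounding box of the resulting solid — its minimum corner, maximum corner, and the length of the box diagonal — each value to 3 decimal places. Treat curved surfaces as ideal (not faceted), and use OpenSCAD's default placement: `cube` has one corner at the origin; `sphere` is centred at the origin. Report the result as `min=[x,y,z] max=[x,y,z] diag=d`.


min=[-2.600,-13.000,4.100] max=[14.600,5.100,25.100] diag=32.626

A = translate([5.1, -5.3, 11.8]) sphere(r=7.7) → bbox [-2.6,-13,4.1] .. [12.8,2.4,19.5]
B = cube([1.8, 2.7, 5.6]) → bbox [0,0,0] .. [1.8,2.7,5.6]
lo = A.lo+B.lo = [-2.6+0, -13+0, 4.1+0] = [-2.600,-13.000,4.100]
hi = A.hi+B.hi = [12.8+1.8, 2.4+2.7, 19.5+5.6] = [14.600,5.100,25.100]
diag = √(17.2²+18.1²+21²) = √1064.45 = 32.626


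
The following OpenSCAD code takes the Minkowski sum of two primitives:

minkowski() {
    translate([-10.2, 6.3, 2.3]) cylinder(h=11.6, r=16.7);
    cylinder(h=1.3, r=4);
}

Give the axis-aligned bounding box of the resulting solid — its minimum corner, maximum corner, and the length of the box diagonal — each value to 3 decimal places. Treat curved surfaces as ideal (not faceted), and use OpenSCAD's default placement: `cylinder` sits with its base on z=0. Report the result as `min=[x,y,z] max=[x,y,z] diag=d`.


A = translate([-10.2, 6.3, 2.3]) cylinder(h=11.6, r=16.7) → bbox [-26.9,-10.4,2.3] .. [6.5,23,13.9]
B = cylinder(h=1.3, r=4) → bbox [-4,-4,0] .. [4,4,1.3]
lo = A.lo+B.lo = [-26.9-4, -10.4-4, 2.3+0] = [-30.900,-14.400,2.300]
hi = A.hi+B.hi = [6.5+4, 23+4, 13.9+1.3] = [10.500,27.000,15.200]
diag = √(41.4²+41.4²+12.9²) = √3594.33 = 59.953

min=[-30.900,-14.400,2.300] max=[10.500,27.000,15.200] diag=59.953


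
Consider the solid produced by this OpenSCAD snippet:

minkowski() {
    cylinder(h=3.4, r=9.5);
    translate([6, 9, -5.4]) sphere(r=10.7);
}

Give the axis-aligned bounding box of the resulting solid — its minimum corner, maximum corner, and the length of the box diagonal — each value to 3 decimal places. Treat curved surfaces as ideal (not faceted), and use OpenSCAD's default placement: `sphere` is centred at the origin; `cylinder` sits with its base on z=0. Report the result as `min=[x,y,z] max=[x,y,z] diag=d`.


A = translate([6, 9, -5.4]) sphere(r=10.7) → bbox [-4.7,-1.7,-16.1] .. [16.7,19.7,5.3]
B = cylinder(h=3.4, r=9.5) → bbox [-9.5,-9.5,0] .. [9.5,9.5,3.4]
lo = A.lo+B.lo = [-4.7-9.5, -1.7-9.5, -16.1+0] = [-14.200,-11.200,-16.100]
hi = A.hi+B.hi = [16.7+9.5, 19.7+9.5, 5.3+3.4] = [26.200,29.200,8.700]
diag = √(40.4²+40.4²+24.8²) = √3879.36 = 62.285

min=[-14.200,-11.200,-16.100] max=[26.200,29.200,8.700] diag=62.285


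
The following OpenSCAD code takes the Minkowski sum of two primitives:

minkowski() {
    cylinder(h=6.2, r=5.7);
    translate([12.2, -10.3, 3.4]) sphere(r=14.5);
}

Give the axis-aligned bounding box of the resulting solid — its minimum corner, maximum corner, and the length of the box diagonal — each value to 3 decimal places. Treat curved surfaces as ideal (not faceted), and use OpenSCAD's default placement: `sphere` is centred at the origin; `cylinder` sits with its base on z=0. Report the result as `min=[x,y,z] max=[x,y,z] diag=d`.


A = translate([12.2, -10.3, 3.4]) sphere(r=14.5) → bbox [-2.3,-24.8,-11.1] .. [26.7,4.2,17.9]
B = cylinder(h=6.2, r=5.7) → bbox [-5.7,-5.7,0] .. [5.7,5.7,6.2]
lo = A.lo+B.lo = [-2.3-5.7, -24.8-5.7, -11.1+0] = [-8.000,-30.500,-11.100]
hi = A.hi+B.hi = [26.7+5.7, 4.2+5.7, 17.9+6.2] = [32.400,9.900,24.100]
diag = √(40.4²+40.4²+35.2²) = √4503.36 = 67.107

min=[-8.000,-30.500,-11.100] max=[32.400,9.900,24.100] diag=67.107


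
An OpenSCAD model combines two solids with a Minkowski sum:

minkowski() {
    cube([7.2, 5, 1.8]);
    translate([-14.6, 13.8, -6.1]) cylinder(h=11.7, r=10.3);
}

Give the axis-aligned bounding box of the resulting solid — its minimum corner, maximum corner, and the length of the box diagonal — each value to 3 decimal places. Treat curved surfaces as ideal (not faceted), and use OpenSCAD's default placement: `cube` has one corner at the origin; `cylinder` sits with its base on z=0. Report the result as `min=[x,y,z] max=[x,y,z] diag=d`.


A = translate([-14.6, 13.8, -6.1]) cylinder(h=11.7, r=10.3) → bbox [-24.9,3.5,-6.1] .. [-4.3,24.1,5.6]
B = cube([7.2, 5, 1.8]) → bbox [0,0,0] .. [7.2,5,1.8]
lo = A.lo+B.lo = [-24.9+0, 3.5+0, -6.1+0] = [-24.900,3.500,-6.100]
hi = A.hi+B.hi = [-4.3+7.2, 24.1+5, 5.6+1.8] = [2.900,29.100,7.400]
diag = √(27.8²+25.6²+13.5²) = √1610.45 = 40.130

min=[-24.900,3.500,-6.100] max=[2.900,29.100,7.400] diag=40.130


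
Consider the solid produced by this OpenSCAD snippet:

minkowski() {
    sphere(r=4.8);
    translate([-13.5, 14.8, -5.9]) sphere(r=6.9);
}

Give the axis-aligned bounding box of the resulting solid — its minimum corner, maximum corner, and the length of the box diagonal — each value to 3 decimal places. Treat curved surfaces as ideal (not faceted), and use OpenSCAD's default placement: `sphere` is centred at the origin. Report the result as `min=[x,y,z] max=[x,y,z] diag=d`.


min=[-25.200,3.100,-17.600] max=[-1.800,26.500,5.800] diag=40.530

A = translate([-13.5, 14.8, -5.9]) sphere(r=6.9) → bbox [-20.4,7.9,-12.8] .. [-6.6,21.7,1]
B = sphere(r=4.8) → bbox [-4.8,-4.8,-4.8] .. [4.8,4.8,4.8]
lo = A.lo+B.lo = [-20.4-4.8, 7.9-4.8, -12.8-4.8] = [-25.200,3.100,-17.600]
hi = A.hi+B.hi = [-6.6+4.8, 21.7+4.8, 1+4.8] = [-1.800,26.500,5.800]
diag = √(23.4²+23.4²+23.4²) = √1642.68 = 40.530


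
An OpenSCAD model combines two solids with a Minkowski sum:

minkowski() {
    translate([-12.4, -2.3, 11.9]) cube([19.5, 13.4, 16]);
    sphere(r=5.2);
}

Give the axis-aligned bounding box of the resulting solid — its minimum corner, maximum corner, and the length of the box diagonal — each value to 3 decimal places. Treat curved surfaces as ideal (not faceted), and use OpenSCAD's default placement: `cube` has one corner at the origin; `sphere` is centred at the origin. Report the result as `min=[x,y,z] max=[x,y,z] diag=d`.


min=[-17.600,-7.500,6.700] max=[12.300,16.300,33.100] diag=46.448

A = translate([-12.4, -2.3, 11.9]) cube([19.5, 13.4, 16]) → bbox [-12.4,-2.3,11.9] .. [7.1,11.1,27.9]
B = sphere(r=5.2) → bbox [-5.2,-5.2,-5.2] .. [5.2,5.2,5.2]
lo = A.lo+B.lo = [-12.4-5.2, -2.3-5.2, 11.9-5.2] = [-17.600,-7.500,6.700]
hi = A.hi+B.hi = [7.1+5.2, 11.1+5.2, 27.9+5.2] = [12.300,16.300,33.100]
diag = √(29.9²+23.8²+26.4²) = √2157.41 = 46.448


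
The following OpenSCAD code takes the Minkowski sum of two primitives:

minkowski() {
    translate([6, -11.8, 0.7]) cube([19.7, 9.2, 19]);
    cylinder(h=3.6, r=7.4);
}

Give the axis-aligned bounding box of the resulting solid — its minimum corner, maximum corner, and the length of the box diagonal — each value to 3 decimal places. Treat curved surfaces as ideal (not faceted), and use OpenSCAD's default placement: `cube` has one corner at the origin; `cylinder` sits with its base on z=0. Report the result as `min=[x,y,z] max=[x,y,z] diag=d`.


A = translate([6, -11.8, 0.7]) cube([19.7, 9.2, 19]) → bbox [6,-11.8,0.7] .. [25.7,-2.6,19.7]
B = cylinder(h=3.6, r=7.4) → bbox [-7.4,-7.4,0] .. [7.4,7.4,3.6]
lo = A.lo+B.lo = [6-7.4, -11.8-7.4, 0.7+0] = [-1.400,-19.200,0.700]
hi = A.hi+B.hi = [25.7+7.4, -2.6+7.4, 19.7+3.6] = [33.100,4.800,23.300]
diag = √(34.5²+24²+22.6²) = √2277.01 = 47.718

min=[-1.400,-19.200,0.700] max=[33.100,4.800,23.300] diag=47.718


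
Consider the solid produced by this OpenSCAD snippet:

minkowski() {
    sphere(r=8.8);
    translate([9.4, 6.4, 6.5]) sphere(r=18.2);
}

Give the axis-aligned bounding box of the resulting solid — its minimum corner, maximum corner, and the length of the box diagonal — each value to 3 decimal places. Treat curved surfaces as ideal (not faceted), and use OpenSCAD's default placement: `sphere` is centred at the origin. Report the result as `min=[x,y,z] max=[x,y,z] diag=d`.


min=[-17.600,-20.600,-20.500] max=[36.400,33.400,33.500] diag=93.531

A = translate([9.4, 6.4, 6.5]) sphere(r=18.2) → bbox [-8.8,-11.8,-11.7] .. [27.6,24.6,24.7]
B = sphere(r=8.8) → bbox [-8.8,-8.8,-8.8] .. [8.8,8.8,8.8]
lo = A.lo+B.lo = [-8.8-8.8, -11.8-8.8, -11.7-8.8] = [-17.600,-20.600,-20.500]
hi = A.hi+B.hi = [27.6+8.8, 24.6+8.8, 24.7+8.8] = [36.400,33.400,33.500]
diag = √(54²+54²+54²) = √8748 = 93.531


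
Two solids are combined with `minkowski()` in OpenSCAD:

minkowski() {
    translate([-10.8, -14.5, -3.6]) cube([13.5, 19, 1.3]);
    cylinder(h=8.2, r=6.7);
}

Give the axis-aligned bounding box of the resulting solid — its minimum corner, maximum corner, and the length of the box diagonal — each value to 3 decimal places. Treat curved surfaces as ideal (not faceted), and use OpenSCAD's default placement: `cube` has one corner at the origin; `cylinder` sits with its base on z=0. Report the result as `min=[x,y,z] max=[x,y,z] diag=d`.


min=[-17.500,-21.200,-3.600] max=[9.400,11.200,5.900] diag=43.170

A = translate([-10.8, -14.5, -3.6]) cube([13.5, 19, 1.3]) → bbox [-10.8,-14.5,-3.6] .. [2.7,4.5,-2.3]
B = cylinder(h=8.2, r=6.7) → bbox [-6.7,-6.7,0] .. [6.7,6.7,8.2]
lo = A.lo+B.lo = [-10.8-6.7, -14.5-6.7, -3.6+0] = [-17.500,-21.200,-3.600]
hi = A.hi+B.hi = [2.7+6.7, 4.5+6.7, -2.3+8.2] = [9.400,11.200,5.900]
diag = √(26.9²+32.4²+9.5²) = √1863.62 = 43.170


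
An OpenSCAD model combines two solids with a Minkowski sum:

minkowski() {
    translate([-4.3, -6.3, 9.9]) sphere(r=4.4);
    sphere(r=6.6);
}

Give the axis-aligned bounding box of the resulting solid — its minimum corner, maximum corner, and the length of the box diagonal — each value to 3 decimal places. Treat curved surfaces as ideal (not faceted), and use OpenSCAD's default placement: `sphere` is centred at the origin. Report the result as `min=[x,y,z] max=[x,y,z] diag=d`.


A = translate([-4.3, -6.3, 9.9]) sphere(r=4.4) → bbox [-8.7,-10.7,5.5] .. [0.1,-1.9,14.3]
B = sphere(r=6.6) → bbox [-6.6,-6.6,-6.6] .. [6.6,6.6,6.6]
lo = A.lo+B.lo = [-8.7-6.6, -10.7-6.6, 5.5-6.6] = [-15.300,-17.300,-1.100]
hi = A.hi+B.hi = [0.1+6.6, -1.9+6.6, 14.3+6.6] = [6.700,4.700,20.900]
diag = √(22²+22²+22²) = √1452 = 38.105

min=[-15.300,-17.300,-1.100] max=[6.700,4.700,20.900] diag=38.105


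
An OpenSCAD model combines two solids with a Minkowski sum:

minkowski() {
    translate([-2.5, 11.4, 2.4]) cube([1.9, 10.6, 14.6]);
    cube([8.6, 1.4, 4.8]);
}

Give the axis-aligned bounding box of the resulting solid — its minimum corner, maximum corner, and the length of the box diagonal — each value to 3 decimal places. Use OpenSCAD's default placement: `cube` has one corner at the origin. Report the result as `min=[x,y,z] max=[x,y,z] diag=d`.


A = translate([-2.5, 11.4, 2.4]) cube([1.9, 10.6, 14.6]) → bbox [-2.5,11.4,2.4] .. [-0.6,22,17]
B = cube([8.6, 1.4, 4.8]) → bbox [0,0,0] .. [8.6,1.4,4.8]
lo = A.lo+B.lo = [-2.5+0, 11.4+0, 2.4+0] = [-2.500,11.400,2.400]
hi = A.hi+B.hi = [-0.6+8.6, 22+1.4, 17+4.8] = [8.000,23.400,21.800]
diag = √(10.5²+12²+19.4²) = √630.61 = 25.112

min=[-2.500,11.400,2.400] max=[8.000,23.400,21.800] diag=25.112


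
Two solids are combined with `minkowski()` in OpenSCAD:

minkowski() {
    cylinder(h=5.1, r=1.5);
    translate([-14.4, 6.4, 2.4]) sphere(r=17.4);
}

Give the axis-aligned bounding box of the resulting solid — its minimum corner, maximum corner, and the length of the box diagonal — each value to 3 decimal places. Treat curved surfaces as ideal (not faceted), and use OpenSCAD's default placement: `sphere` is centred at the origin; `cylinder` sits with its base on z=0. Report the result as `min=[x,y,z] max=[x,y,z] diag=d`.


min=[-33.300,-12.500,-15.000] max=[4.500,25.300,24.900] diag=66.706

A = translate([-14.4, 6.4, 2.4]) sphere(r=17.4) → bbox [-31.8,-11,-15] .. [3,23.8,19.8]
B = cylinder(h=5.1, r=1.5) → bbox [-1.5,-1.5,0] .. [1.5,1.5,5.1]
lo = A.lo+B.lo = [-31.8-1.5, -11-1.5, -15+0] = [-33.300,-12.500,-15.000]
hi = A.hi+B.hi = [3+1.5, 23.8+1.5, 19.8+5.1] = [4.500,25.300,24.900]
diag = √(37.8²+37.8²+39.9²) = √4449.69 = 66.706


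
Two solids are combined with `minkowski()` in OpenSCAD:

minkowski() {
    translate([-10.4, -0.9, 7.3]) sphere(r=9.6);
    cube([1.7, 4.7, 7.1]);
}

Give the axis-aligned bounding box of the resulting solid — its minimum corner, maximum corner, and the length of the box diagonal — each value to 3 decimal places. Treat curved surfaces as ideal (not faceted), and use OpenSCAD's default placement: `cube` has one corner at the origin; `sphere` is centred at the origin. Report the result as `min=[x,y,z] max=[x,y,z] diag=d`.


A = translate([-10.4, -0.9, 7.3]) sphere(r=9.6) → bbox [-20,-10.5,-2.3] .. [-0.8,8.7,16.9]
B = cube([1.7, 4.7, 7.1]) → bbox [0,0,0] .. [1.7,4.7,7.1]
lo = A.lo+B.lo = [-20+0, -10.5+0, -2.3+0] = [-20.000,-10.500,-2.300]
hi = A.hi+B.hi = [-0.8+1.7, 8.7+4.7, 16.9+7.1] = [0.900,13.400,24.000]
diag = √(20.9²+23.9²+26.3²) = √1699.71 = 41.228

min=[-20.000,-10.500,-2.300] max=[0.900,13.400,24.000] diag=41.228


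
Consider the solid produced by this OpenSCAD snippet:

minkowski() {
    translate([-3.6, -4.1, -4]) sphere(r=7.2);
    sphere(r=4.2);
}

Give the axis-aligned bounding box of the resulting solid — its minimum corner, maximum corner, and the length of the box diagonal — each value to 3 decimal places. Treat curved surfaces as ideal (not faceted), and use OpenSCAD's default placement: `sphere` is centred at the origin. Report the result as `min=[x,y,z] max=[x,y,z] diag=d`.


min=[-15.000,-15.500,-15.400] max=[7.800,7.300,7.400] diag=39.491

A = translate([-3.6, -4.1, -4]) sphere(r=7.2) → bbox [-10.8,-11.3,-11.2] .. [3.6,3.1,3.2]
B = sphere(r=4.2) → bbox [-4.2,-4.2,-4.2] .. [4.2,4.2,4.2]
lo = A.lo+B.lo = [-10.8-4.2, -11.3-4.2, -11.2-4.2] = [-15.000,-15.500,-15.400]
hi = A.hi+B.hi = [3.6+4.2, 3.1+4.2, 3.2+4.2] = [7.800,7.300,7.400]
diag = √(22.8²+22.8²+22.8²) = √1559.52 = 39.491


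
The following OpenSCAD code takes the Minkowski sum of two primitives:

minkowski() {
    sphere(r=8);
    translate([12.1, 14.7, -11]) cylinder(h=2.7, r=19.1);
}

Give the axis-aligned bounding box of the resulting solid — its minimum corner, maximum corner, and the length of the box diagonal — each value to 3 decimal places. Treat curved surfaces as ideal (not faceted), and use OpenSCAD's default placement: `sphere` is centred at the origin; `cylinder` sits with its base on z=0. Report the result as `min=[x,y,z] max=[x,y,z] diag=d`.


A = translate([12.1, 14.7, -11]) cylinder(h=2.7, r=19.1) → bbox [-7,-4.4,-11] .. [31.2,33.8,-8.3]
B = sphere(r=8) → bbox [-8,-8,-8] .. [8,8,8]
lo = A.lo+B.lo = [-7-8, -4.4-8, -11-8] = [-15.000,-12.400,-19.000]
hi = A.hi+B.hi = [31.2+8, 33.8+8, -8.3+8] = [39.200,41.800,-0.300]
diag = √(54.2²+54.2²+18.7²) = √6224.97 = 78.898

min=[-15.000,-12.400,-19.000] max=[39.200,41.800,-0.300] diag=78.898


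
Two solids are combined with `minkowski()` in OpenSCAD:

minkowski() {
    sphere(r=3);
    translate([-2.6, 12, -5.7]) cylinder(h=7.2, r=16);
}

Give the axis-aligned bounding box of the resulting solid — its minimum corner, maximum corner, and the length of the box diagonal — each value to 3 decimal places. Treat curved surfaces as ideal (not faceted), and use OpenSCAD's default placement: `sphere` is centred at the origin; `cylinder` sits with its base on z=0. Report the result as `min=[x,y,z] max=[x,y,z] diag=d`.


min=[-21.600,-7.000,-8.700] max=[16.400,31.000,4.500] diag=55.338

A = translate([-2.6, 12, -5.7]) cylinder(h=7.2, r=16) → bbox [-18.6,-4,-5.7] .. [13.4,28,1.5]
B = sphere(r=3) → bbox [-3,-3,-3] .. [3,3,3]
lo = A.lo+B.lo = [-18.6-3, -4-3, -5.7-3] = [-21.600,-7.000,-8.700]
hi = A.hi+B.hi = [13.4+3, 28+3, 1.5+3] = [16.400,31.000,4.500]
diag = √(38²+38²+13.2²) = √3062.24 = 55.338


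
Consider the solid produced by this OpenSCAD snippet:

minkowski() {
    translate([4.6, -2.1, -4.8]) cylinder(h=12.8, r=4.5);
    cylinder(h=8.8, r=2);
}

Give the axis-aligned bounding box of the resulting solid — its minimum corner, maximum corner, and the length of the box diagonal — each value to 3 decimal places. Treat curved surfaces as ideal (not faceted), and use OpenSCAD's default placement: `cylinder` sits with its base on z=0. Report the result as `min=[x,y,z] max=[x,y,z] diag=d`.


A = translate([4.6, -2.1, -4.8]) cylinder(h=12.8, r=4.5) → bbox [0.1,-6.6,-4.8] .. [9.1,2.4,8]
B = cylinder(h=8.8, r=2) → bbox [-2,-2,0] .. [2,2,8.8]
lo = A.lo+B.lo = [0.1-2, -6.6-2, -4.8+0] = [-1.900,-8.600,-4.800]
hi = A.hi+B.hi = [9.1+2, 2.4+2, 8+8.8] = [11.100,4.400,16.800]
diag = √(13²+13²+21.6²) = √804.56 = 28.365

min=[-1.900,-8.600,-4.800] max=[11.100,4.400,16.800] diag=28.365


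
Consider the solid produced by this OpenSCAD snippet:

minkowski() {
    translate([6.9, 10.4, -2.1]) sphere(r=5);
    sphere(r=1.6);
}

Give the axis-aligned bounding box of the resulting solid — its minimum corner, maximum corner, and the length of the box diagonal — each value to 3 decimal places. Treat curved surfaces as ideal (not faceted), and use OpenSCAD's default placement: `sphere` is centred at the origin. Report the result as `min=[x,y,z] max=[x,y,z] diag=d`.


A = translate([6.9, 10.4, -2.1]) sphere(r=5) → bbox [1.9,5.4,-7.1] .. [11.9,15.4,2.9]
B = sphere(r=1.6) → bbox [-1.6,-1.6,-1.6] .. [1.6,1.6,1.6]
lo = A.lo+B.lo = [1.9-1.6, 5.4-1.6, -7.1-1.6] = [0.300,3.800,-8.700]
hi = A.hi+B.hi = [11.9+1.6, 15.4+1.6, 2.9+1.6] = [13.500,17.000,4.500]
diag = √(13.2²+13.2²+13.2²) = √522.72 = 22.863

min=[0.300,3.800,-8.700] max=[13.500,17.000,4.500] diag=22.863


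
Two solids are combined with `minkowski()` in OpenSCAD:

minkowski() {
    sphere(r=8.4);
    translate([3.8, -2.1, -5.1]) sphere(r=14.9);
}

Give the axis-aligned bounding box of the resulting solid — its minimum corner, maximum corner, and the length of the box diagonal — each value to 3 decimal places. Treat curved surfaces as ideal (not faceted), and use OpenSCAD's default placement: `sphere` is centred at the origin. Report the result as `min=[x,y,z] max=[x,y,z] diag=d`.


min=[-19.500,-25.400,-28.400] max=[27.100,21.200,18.200] diag=80.714

A = translate([3.8, -2.1, -5.1]) sphere(r=14.9) → bbox [-11.1,-17,-20] .. [18.7,12.8,9.8]
B = sphere(r=8.4) → bbox [-8.4,-8.4,-8.4] .. [8.4,8.4,8.4]
lo = A.lo+B.lo = [-11.1-8.4, -17-8.4, -20-8.4] = [-19.500,-25.400,-28.400]
hi = A.hi+B.hi = [18.7+8.4, 12.8+8.4, 9.8+8.4] = [27.100,21.200,18.200]
diag = √(46.6²+46.6²+46.6²) = √6514.68 = 80.714


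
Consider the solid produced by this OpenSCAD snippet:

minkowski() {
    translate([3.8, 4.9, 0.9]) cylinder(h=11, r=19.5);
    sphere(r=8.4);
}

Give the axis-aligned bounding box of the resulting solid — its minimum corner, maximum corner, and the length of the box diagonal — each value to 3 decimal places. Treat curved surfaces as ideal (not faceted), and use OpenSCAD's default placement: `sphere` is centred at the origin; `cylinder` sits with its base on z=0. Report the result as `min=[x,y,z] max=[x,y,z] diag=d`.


min=[-24.100,-23.000,-7.500] max=[31.700,32.800,20.300] diag=83.667

A = translate([3.8, 4.9, 0.9]) cylinder(h=11, r=19.5) → bbox [-15.7,-14.6,0.9] .. [23.3,24.4,11.9]
B = sphere(r=8.4) → bbox [-8.4,-8.4,-8.4] .. [8.4,8.4,8.4]
lo = A.lo+B.lo = [-15.7-8.4, -14.6-8.4, 0.9-8.4] = [-24.100,-23.000,-7.500]
hi = A.hi+B.hi = [23.3+8.4, 24.4+8.4, 11.9+8.4] = [31.700,32.800,20.300]
diag = √(55.8²+55.8²+27.8²) = √7000.12 = 83.667


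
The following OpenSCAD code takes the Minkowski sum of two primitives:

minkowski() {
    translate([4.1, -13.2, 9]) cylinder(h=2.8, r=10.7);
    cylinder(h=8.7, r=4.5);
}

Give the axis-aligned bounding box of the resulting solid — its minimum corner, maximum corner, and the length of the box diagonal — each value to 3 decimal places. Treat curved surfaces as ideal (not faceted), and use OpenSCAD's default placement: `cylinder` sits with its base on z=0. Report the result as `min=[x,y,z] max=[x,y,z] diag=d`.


A = translate([4.1, -13.2, 9]) cylinder(h=2.8, r=10.7) → bbox [-6.6,-23.9,9] .. [14.8,-2.5,11.8]
B = cylinder(h=8.7, r=4.5) → bbox [-4.5,-4.5,0] .. [4.5,4.5,8.7]
lo = A.lo+B.lo = [-6.6-4.5, -23.9-4.5, 9+0] = [-11.100,-28.400,9.000]
hi = A.hi+B.hi = [14.8+4.5, -2.5+4.5, 11.8+8.7] = [19.300,2.000,20.500]
diag = √(30.4²+30.4²+11.5²) = √1980.57 = 44.504

min=[-11.100,-28.400,9.000] max=[19.300,2.000,20.500] diag=44.504


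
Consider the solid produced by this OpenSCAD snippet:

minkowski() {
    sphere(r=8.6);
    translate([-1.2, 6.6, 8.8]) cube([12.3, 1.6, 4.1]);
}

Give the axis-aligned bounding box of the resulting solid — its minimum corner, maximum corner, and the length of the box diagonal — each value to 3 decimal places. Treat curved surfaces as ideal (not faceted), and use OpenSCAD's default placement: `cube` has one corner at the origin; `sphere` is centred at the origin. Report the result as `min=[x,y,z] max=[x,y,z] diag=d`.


A = translate([-1.2, 6.6, 8.8]) cube([12.3, 1.6, 4.1]) → bbox [-1.2,6.6,8.8] .. [11.1,8.2,12.9]
B = sphere(r=8.6) → bbox [-8.6,-8.6,-8.6] .. [8.6,8.6,8.6]
lo = A.lo+B.lo = [-1.2-8.6, 6.6-8.6, 8.8-8.6] = [-9.800,-2.000,0.200]
hi = A.hi+B.hi = [11.1+8.6, 8.2+8.6, 12.9+8.6] = [19.700,16.800,21.500]
diag = √(29.5²+18.8²+21.3²) = √1677.38 = 40.956

min=[-9.800,-2.000,0.200] max=[19.700,16.800,21.500] diag=40.956


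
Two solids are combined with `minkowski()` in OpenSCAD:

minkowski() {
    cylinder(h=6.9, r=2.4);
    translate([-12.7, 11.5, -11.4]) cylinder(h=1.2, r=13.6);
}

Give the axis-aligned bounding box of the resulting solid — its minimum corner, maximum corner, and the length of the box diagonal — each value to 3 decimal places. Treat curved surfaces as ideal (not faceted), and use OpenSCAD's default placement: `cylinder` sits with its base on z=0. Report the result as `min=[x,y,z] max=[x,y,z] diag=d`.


A = translate([-12.7, 11.5, -11.4]) cylinder(h=1.2, r=13.6) → bbox [-26.3,-2.1,-11.4] .. [0.9,25.1,-10.2]
B = cylinder(h=6.9, r=2.4) → bbox [-2.4,-2.4,0] .. [2.4,2.4,6.9]
lo = A.lo+B.lo = [-26.3-2.4, -2.1-2.4, -11.4+0] = [-28.700,-4.500,-11.400]
hi = A.hi+B.hi = [0.9+2.4, 25.1+2.4, -10.2+6.9] = [3.300,27.500,-3.300]
diag = √(32²+32²+8.1²) = √2113.61 = 45.974

min=[-28.700,-4.500,-11.400] max=[3.300,27.500,-3.300] diag=45.974


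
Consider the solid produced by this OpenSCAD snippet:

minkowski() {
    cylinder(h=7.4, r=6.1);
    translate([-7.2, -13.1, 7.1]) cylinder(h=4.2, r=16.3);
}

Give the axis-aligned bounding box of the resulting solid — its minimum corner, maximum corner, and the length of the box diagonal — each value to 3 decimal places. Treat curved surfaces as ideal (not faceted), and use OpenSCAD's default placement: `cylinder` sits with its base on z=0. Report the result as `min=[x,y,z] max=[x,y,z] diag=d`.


A = translate([-7.2, -13.1, 7.1]) cylinder(h=4.2, r=16.3) → bbox [-23.5,-29.4,7.1] .. [9.1,3.2,11.3]
B = cylinder(h=7.4, r=6.1) → bbox [-6.1,-6.1,0] .. [6.1,6.1,7.4]
lo = A.lo+B.lo = [-23.5-6.1, -29.4-6.1, 7.1+0] = [-29.600,-35.500,7.100]
hi = A.hi+B.hi = [9.1+6.1, 3.2+6.1, 11.3+7.4] = [15.200,9.300,18.700]
diag = √(44.8²+44.8²+11.6²) = √4148.64 = 64.410

min=[-29.600,-35.500,7.100] max=[15.200,9.300,18.700] diag=64.410


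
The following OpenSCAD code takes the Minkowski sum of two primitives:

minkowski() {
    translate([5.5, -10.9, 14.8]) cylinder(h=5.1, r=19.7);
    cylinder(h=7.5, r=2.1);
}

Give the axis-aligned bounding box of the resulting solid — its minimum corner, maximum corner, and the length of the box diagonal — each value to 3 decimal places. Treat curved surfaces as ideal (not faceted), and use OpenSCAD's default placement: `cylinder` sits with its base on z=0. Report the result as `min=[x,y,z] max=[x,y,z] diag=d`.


min=[-16.300,-32.700,14.800] max=[27.300,10.900,27.400] diag=62.934

A = translate([5.5, -10.9, 14.8]) cylinder(h=5.1, r=19.7) → bbox [-14.2,-30.6,14.8] .. [25.2,8.8,19.9]
B = cylinder(h=7.5, r=2.1) → bbox [-2.1,-2.1,0] .. [2.1,2.1,7.5]
lo = A.lo+B.lo = [-14.2-2.1, -30.6-2.1, 14.8+0] = [-16.300,-32.700,14.800]
hi = A.hi+B.hi = [25.2+2.1, 8.8+2.1, 19.9+7.5] = [27.300,10.900,27.400]
diag = √(43.6²+43.6²+12.6²) = √3960.68 = 62.934


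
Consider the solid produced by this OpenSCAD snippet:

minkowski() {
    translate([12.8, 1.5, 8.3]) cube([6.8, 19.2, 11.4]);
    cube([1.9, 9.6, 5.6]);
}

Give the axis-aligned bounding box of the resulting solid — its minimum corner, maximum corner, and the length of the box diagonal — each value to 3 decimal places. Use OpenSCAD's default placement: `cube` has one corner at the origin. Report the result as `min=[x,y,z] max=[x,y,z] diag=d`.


min=[12.800,1.500,8.300] max=[21.500,30.300,25.300] diag=34.556

A = translate([12.8, 1.5, 8.3]) cube([6.8, 19.2, 11.4]) → bbox [12.8,1.5,8.3] .. [19.6,20.7,19.7]
B = cube([1.9, 9.6, 5.6]) → bbox [0,0,0] .. [1.9,9.6,5.6]
lo = A.lo+B.lo = [12.8+0, 1.5+0, 8.3+0] = [12.800,1.500,8.300]
hi = A.hi+B.hi = [19.6+1.9, 20.7+9.6, 19.7+5.6] = [21.500,30.300,25.300]
diag = √(8.7²+28.8²+17²) = √1194.13 = 34.556


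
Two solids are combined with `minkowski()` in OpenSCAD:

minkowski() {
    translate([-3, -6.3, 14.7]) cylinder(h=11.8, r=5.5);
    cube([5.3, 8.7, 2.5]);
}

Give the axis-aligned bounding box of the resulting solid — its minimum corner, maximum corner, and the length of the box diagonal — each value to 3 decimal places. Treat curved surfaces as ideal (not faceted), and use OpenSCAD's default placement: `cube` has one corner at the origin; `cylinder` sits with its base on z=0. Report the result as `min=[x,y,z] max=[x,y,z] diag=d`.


min=[-8.500,-11.800,14.700] max=[7.800,7.900,29.000] diag=29.296

A = translate([-3, -6.3, 14.7]) cylinder(h=11.8, r=5.5) → bbox [-8.5,-11.8,14.7] .. [2.5,-0.8,26.5]
B = cube([5.3, 8.7, 2.5]) → bbox [0,0,0] .. [5.3,8.7,2.5]
lo = A.lo+B.lo = [-8.5+0, -11.8+0, 14.7+0] = [-8.500,-11.800,14.700]
hi = A.hi+B.hi = [2.5+5.3, -0.8+8.7, 26.5+2.5] = [7.800,7.900,29.000]
diag = √(16.3²+19.7²+14.3²) = √858.27 = 29.296


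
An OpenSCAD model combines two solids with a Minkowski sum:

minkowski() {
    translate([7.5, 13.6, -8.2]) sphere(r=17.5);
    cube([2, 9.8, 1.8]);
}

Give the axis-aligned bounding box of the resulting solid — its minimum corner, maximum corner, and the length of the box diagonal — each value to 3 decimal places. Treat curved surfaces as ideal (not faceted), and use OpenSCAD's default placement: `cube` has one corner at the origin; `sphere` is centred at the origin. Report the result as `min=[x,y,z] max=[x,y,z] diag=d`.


min=[-10.000,-3.900,-25.700] max=[27.000,40.900,11.100] diag=68.777

A = translate([7.5, 13.6, -8.2]) sphere(r=17.5) → bbox [-10,-3.9,-25.7] .. [25,31.1,9.3]
B = cube([2, 9.8, 1.8]) → bbox [0,0,0] .. [2,9.8,1.8]
lo = A.lo+B.lo = [-10+0, -3.9+0, -25.7+0] = [-10.000,-3.900,-25.700]
hi = A.hi+B.hi = [25+2, 31.1+9.8, 9.3+1.8] = [27.000,40.900,11.100]
diag = √(37²+44.8²+36.8²) = √4730.28 = 68.777


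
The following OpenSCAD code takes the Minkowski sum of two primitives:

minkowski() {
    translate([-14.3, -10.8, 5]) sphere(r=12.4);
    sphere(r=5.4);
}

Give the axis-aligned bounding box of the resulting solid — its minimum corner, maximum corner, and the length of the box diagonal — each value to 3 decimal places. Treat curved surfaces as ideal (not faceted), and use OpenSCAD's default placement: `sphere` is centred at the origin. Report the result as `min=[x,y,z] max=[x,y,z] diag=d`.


A = translate([-14.3, -10.8, 5]) sphere(r=12.4) → bbox [-26.7,-23.2,-7.4] .. [-1.9,1.6,17.4]
B = sphere(r=5.4) → bbox [-5.4,-5.4,-5.4] .. [5.4,5.4,5.4]
lo = A.lo+B.lo = [-26.7-5.4, -23.2-5.4, -7.4-5.4] = [-32.100,-28.600,-12.800]
hi = A.hi+B.hi = [-1.9+5.4, 1.6+5.4, 17.4+5.4] = [3.500,7.000,22.800]
diag = √(35.6²+35.6²+35.6²) = √3802.08 = 61.661

min=[-32.100,-28.600,-12.800] max=[3.500,7.000,22.800] diag=61.661


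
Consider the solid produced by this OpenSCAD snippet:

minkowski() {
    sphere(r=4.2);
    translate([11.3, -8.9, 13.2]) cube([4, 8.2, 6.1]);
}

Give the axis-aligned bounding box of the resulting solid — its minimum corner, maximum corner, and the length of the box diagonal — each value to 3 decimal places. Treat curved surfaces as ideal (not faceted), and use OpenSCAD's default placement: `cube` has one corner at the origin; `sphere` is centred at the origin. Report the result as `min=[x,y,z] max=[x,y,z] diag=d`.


min=[7.100,-13.100,9.000] max=[19.500,3.500,23.500] diag=25.290

A = translate([11.3, -8.9, 13.2]) cube([4, 8.2, 6.1]) → bbox [11.3,-8.9,13.2] .. [15.3,-0.7,19.3]
B = sphere(r=4.2) → bbox [-4.2,-4.2,-4.2] .. [4.2,4.2,4.2]
lo = A.lo+B.lo = [11.3-4.2, -8.9-4.2, 13.2-4.2] = [7.100,-13.100,9.000]
hi = A.hi+B.hi = [15.3+4.2, -0.7+4.2, 19.3+4.2] = [19.500,3.500,23.500]
diag = √(12.4²+16.6²+14.5²) = √639.57 = 25.290


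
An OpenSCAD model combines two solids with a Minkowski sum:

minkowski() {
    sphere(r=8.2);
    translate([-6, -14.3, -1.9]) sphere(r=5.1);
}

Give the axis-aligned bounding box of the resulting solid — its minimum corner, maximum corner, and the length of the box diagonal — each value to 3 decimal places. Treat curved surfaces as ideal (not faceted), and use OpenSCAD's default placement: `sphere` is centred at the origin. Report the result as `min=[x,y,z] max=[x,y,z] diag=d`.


min=[-19.300,-27.600,-15.200] max=[7.300,-1.000,11.400] diag=46.073

A = translate([-6, -14.3, -1.9]) sphere(r=5.1) → bbox [-11.1,-19.4,-7] .. [-0.9,-9.2,3.2]
B = sphere(r=8.2) → bbox [-8.2,-8.2,-8.2] .. [8.2,8.2,8.2]
lo = A.lo+B.lo = [-11.1-8.2, -19.4-8.2, -7-8.2] = [-19.300,-27.600,-15.200]
hi = A.hi+B.hi = [-0.9+8.2, -9.2+8.2, 3.2+8.2] = [7.300,-1.000,11.400]
diag = √(26.6²+26.6²+26.6²) = √2122.68 = 46.073


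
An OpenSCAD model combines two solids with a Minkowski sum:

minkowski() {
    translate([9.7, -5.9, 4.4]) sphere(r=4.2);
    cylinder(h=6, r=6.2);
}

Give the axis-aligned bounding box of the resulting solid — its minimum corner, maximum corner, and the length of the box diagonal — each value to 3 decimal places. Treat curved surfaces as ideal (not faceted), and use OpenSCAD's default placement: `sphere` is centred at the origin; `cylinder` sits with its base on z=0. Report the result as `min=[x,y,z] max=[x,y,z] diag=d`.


A = translate([9.7, -5.9, 4.4]) sphere(r=4.2) → bbox [5.5,-10.1,0.2] .. [13.9,-1.7,8.6]
B = cylinder(h=6, r=6.2) → bbox [-6.2,-6.2,0] .. [6.2,6.2,6]
lo = A.lo+B.lo = [5.5-6.2, -10.1-6.2, 0.2+0] = [-0.700,-16.300,0.200]
hi = A.hi+B.hi = [13.9+6.2, -1.7+6.2, 8.6+6] = [20.100,4.500,14.600]
diag = √(20.8²+20.8²+14.4²) = √1072.64 = 32.751

min=[-0.700,-16.300,0.200] max=[20.100,4.500,14.600] diag=32.751
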